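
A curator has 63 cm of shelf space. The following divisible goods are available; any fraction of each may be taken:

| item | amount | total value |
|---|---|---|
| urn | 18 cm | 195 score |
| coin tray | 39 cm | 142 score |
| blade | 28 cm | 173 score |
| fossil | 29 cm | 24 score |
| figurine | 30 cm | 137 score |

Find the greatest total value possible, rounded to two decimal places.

Take in order of value per unit:
- urn (195/18 per unit): all 18 → value 195, running total 195.00
- blade (173/28 per unit): all 28 → value 173, running total 368.00
- figurine (137/30 per unit): 17 of 30 → value 17×137/30 = 77.6333, running total 445.63
Total 445.63.

445.63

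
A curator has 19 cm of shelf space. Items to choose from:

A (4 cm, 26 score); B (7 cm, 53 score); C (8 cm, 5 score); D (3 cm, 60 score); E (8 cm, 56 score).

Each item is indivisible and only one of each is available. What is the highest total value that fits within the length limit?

Check high-value combinations within 19 cm:
- B+D+E: length 7+3+8=18, value 53+60+56=169
- A+D+E: length 4+3+8=15, value 26+60+56=142
- A+B+D: length 4+7+3=14, value 26+53+60=139
- A+B+E: length 4+7+8=19, value 26+53+56=135
Best: 169 score.

169 score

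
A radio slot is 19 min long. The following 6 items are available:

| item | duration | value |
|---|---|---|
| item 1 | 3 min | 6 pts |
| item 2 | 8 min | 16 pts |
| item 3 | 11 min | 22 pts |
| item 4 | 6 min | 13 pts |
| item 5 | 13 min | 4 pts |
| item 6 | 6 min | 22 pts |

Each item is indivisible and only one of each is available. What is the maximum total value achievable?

44 pts

This is a 0/1 knapsack; check combinations near the capacity.
- item 1+item 2+item 6: duration 3+8+6=17, value 6+16+22=44
- item 3+item 6: duration 11+6=17, value 22+22=44
- item 1+item 4+item 6: duration 3+6+6=15, value 6+13+22=41
- item 2+item 6: duration 8+6=14, value 16+22=38
- item 2+item 3: duration 8+11=19, value 16+22=38
Best: 44 pts.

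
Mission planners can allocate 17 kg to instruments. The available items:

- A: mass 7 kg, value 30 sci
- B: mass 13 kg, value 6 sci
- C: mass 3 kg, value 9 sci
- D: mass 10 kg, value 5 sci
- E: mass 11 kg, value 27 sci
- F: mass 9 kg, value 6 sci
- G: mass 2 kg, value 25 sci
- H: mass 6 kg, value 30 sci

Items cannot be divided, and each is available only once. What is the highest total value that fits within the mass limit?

This is a 0/1 knapsack; check combinations near the capacity.
- A+G+H: mass 7+2+6=15, value 30+25+30=85
- A+C+H: mass 7+3+6=16, value 30+9+30=69
- C+G+H: mass 3+2+6=11, value 9+25+30=64
Best: 85 sci.

85 sci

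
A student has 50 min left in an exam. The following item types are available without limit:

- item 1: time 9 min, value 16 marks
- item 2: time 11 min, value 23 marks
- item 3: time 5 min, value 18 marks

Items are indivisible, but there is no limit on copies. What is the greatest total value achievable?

180 marks

Best value-per-unit is item 3 at 18/5, and filling with it alone uses time 10×5=50. No mix of the others beats 10×18 = 180.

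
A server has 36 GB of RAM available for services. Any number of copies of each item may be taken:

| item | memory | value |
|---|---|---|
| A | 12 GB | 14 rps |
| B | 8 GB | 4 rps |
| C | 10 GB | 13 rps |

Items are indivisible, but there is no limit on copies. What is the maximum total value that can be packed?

Best value-per-unit is C at 13/10; filling with it alone gives 3×13 = 39.
Optimal mix: 3×A → memory 36, value 42.

42 rps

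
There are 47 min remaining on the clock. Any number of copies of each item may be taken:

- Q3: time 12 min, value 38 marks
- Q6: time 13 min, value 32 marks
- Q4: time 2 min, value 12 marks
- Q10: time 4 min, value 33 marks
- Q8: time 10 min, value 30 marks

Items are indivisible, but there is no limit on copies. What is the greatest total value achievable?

375 marks

Best value-per-unit is Q10 at 33/4; filling with it alone gives 11×33 = 363.
Optimal mix: 1×Q4 + 11×Q10 → time 46, value 375.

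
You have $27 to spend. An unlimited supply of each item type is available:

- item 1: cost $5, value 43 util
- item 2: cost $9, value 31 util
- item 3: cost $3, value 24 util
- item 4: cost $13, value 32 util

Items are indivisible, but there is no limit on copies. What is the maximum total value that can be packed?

225 util

Best value-per-unit is item 1 at 43/5; filling with it alone gives 5×43 = 215.
Optimal mix: 3×item 1 + 4×item 3 → cost 27, value 225.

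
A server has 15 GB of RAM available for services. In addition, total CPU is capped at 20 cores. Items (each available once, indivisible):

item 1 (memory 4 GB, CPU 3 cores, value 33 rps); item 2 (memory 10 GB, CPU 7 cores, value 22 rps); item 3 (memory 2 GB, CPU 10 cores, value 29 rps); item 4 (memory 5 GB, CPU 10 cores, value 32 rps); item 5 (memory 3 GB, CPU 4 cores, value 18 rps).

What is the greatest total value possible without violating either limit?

83 rps

Feasible sets respecting both limits:
- item 1+item 4+item 5: memory 12, CPU 17, value 83
- item 1+item 3+item 5: memory 9, CPU 17, value 80
- item 1+item 4: memory 9, CPU 13, value 65
Best: 83 rps.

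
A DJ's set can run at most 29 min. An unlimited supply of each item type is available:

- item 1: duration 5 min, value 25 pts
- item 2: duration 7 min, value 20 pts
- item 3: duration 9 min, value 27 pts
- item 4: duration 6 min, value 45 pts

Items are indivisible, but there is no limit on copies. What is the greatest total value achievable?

205 pts

Best value-per-unit is item 4 at 45/6; filling with it alone gives 4×45 = 180.
Optimal mix: 1×item 1 + 4×item 4 → duration 29, value 205.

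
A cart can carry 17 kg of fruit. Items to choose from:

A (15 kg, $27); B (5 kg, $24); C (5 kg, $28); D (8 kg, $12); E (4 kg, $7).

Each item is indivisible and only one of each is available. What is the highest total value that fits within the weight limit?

$59

Check high-value combinations within 17 kg:
- B+C+E: weight 5+5+4=14, value 24+28+7=59
- B+C: weight 5+5=10, value 24+28=52
- C+D+E: weight 5+8+4=17, value 28+12+7=47
- B+D+E: weight 5+8+4=17, value 24+12+7=43
- C+D: weight 5+8=13, value 28+12=40
Best: $59.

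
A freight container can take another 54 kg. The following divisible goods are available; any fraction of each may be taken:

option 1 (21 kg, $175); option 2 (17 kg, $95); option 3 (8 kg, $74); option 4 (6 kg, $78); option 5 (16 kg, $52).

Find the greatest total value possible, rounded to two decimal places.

Take in order of value per unit:
- option 4 (78/6 per unit): all 6 → value 78, running total 78.00
- option 3 (74/8 per unit): all 8 → value 74, running total 152.00
- option 1 (175/21 per unit): all 21 → value 175, running total 327.00
- option 2 (95/17 per unit): all 17 → value 95, running total 422.00
- option 5 (52/16 per unit): 2 of 16 → value 2×52/16 = 6.5000, running total 428.50
Total 428.50.

428.50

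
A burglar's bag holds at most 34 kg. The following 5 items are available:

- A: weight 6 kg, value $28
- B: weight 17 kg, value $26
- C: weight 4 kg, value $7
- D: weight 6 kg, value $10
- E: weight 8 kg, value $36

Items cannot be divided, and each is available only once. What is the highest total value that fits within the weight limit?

Check high-value combinations within 34 kg:
- A+B+E: weight 6+17+8=31, value 28+26+36=90
- A+C+D+E: weight 6+4+6+8=24, value 28+7+10+36=81
- A+D+E: weight 6+6+8=20, value 28+10+36=74
- B+D+E: weight 17+6+8=31, value 26+10+36=72
- A+C+E: weight 6+4+8=18, value 28+7+36=71
Best: $90.

$90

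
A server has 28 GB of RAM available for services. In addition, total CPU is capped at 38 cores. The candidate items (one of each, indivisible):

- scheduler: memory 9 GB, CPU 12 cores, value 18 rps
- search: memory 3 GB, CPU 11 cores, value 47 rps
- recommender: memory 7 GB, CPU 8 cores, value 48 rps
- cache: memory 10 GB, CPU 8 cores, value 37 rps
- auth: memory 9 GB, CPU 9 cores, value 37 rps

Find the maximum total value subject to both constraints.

132 rps

Feasible sets respecting both limits:
- search+recommender+cache: memory 20, CPU 27, value 132
- search+recommender+auth: memory 19, CPU 28, value 132
- recommender+cache+auth: memory 26, CPU 25, value 122
Best: 132 rps.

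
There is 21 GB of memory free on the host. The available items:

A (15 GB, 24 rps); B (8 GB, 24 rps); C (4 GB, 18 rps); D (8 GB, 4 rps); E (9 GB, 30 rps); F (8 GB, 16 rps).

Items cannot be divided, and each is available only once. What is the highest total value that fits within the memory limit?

Check high-value combinations within 21 GB:
- B+C+E: memory 8+4+9=21, value 24+18+30=72
- C+E+F: memory 4+9+8=21, value 18+30+16=64
- B+C+F: memory 8+4+8=20, value 24+18+16=58
- B+E: memory 8+9=17, value 24+30=54
Best: 72 rps.

72 rps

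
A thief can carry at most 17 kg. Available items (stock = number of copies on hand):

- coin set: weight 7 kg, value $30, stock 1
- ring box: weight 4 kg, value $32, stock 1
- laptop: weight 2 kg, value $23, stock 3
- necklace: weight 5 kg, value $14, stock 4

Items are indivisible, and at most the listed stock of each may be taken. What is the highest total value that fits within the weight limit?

$131

Best selections within weight 17 and stock limits:
- 1×coin set + 1×ring box + 3×laptop: weight 17, value 131
- 1×ring box + 3×laptop + 1×necklace: weight 15, value 115
Best: $131.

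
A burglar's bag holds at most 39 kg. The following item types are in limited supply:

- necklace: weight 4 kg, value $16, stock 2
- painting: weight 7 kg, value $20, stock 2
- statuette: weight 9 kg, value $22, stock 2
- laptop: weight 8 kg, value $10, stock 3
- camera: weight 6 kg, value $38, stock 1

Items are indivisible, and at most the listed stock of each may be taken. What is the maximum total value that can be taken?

Top feasible selections:
- 2×necklace + 1×painting + 2×statuette + 1×camera: weight 39, value 134
- 2×necklace + 2×painting + 1×statuette + 1×camera: weight 37, value 132
Best: $134.

$134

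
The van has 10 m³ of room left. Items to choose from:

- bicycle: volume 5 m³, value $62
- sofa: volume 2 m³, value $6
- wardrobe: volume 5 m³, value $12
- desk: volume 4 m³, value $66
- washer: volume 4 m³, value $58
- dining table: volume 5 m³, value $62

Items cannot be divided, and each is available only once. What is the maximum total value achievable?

$130

Check high-value combinations within 10 m³:
- sofa+desk+washer: volume 2+4+4=10, value 6+66+58=130
- bicycle+desk: volume 5+4=9, value 62+66=128
- desk+dining table: volume 4+5=9, value 66+62=128
Best: $130.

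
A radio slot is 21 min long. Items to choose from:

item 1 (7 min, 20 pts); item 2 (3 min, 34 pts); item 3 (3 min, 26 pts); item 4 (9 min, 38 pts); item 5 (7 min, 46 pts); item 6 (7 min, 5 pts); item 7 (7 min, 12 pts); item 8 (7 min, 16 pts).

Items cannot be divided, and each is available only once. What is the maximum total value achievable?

Check high-value combinations within 21 min:
- item 1+item 2+item 3+item 5: duration 7+3+3+7=20, value 20+34+26+46=126
- item 2+item 3+item 5+item 8: duration 3+3+7+7=20, value 34+26+46+16=122
- item 2+item 4+item 5: duration 3+9+7=19, value 34+38+46=118
- item 2+item 3+item 5+item 7: duration 3+3+7+7=20, value 34+26+46+12=118
Best: 126 pts.

126 pts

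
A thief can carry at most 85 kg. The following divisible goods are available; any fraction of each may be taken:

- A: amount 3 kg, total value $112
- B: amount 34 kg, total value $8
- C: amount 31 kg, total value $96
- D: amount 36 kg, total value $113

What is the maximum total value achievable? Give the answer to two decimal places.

324.53

Take in order of value per unit:
- A (112/3 per unit): all 3 → value 112, running total 112.00
- D (113/36 per unit): all 36 → value 113, running total 225.00
- C (96/31 per unit): all 31 → value 96, running total 321.00
- B (8/34 per unit): 15 of 34 → value 15×8/34 = 3.5294, running total 324.53
Total 324.53.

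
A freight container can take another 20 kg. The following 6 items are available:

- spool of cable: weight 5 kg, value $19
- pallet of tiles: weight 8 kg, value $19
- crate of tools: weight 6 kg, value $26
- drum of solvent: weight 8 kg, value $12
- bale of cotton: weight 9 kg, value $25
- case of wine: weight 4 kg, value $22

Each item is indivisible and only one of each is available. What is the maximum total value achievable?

$73

Check high-value combinations within 20 kg:
- crate of tools+bale of cotton+case of wine: weight 6+9+4=19, value 26+25+22=73
- spool of cable+crate of tools+bale of cotton: weight 5+6+9=20, value 19+26+25=70
- spool of cable+crate of tools+case of wine: weight 5+6+4=15, value 19+26+22=67
Best: $73.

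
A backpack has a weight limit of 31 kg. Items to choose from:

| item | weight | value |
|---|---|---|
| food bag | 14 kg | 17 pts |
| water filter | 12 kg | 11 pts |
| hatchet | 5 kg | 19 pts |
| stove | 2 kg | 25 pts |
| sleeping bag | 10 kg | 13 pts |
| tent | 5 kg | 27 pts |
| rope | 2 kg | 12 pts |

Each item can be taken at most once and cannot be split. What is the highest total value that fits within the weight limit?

This is a 0/1 knapsack; check combinations near the capacity.
- food bag+hatchet+stove+tent+rope: weight 14+5+2+5+2=28, value 17+19+25+27+12=100
- hatchet+stove+sleeping bag+tent+rope: weight 5+2+10+5+2=24, value 19+25+13+27+12=96
- water filter+hatchet+stove+tent+rope: weight 12+5+2+5+2=26, value 11+19+25+27+12=94
- food bag+hatchet+stove+tent: weight 14+5+2+5=26, value 17+19+25+27=88
- water filter+stove+sleeping bag+tent+rope: weight 12+2+10+5+2=31, value 11+25+13+27+12=88
Best: 100 pts.

100 pts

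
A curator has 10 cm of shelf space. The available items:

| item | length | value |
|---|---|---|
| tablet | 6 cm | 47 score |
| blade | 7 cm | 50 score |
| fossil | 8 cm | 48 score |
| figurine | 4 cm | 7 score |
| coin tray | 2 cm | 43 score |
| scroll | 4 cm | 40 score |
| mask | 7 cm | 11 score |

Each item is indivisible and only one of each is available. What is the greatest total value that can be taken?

93 score

Check high-value combinations within 10 cm:
- blade+coin tray: length 7+2=9, value 50+43=93
- fossil+coin tray: length 8+2=10, value 48+43=91
- tablet+coin tray: length 6+2=8, value 47+43=90
- figurine+coin tray+scroll: length 4+2+4=10, value 7+43+40=90
Best: 93 score.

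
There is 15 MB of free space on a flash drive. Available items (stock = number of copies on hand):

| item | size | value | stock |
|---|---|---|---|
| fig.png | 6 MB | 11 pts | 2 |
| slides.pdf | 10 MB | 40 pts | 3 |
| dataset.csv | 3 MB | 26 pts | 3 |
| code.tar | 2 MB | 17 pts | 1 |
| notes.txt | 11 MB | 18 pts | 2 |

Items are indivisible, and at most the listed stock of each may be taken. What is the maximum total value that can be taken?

Best selections within size 15 and stock limits:
- 3×dataset.csv + 1×code.tar: size 11, value 95
- 1×fig.png + 3×dataset.csv: size 15, value 89
Best: 95 pts.

95 pts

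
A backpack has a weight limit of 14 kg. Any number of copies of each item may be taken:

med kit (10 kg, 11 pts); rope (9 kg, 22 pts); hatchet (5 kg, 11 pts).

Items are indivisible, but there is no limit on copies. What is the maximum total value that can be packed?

33 pts

Best value-per-unit is rope at 22/9; filling with it alone gives 1×22 = 22.
Optimal mix: 1×rope + 1×hatchet → weight 14, value 33.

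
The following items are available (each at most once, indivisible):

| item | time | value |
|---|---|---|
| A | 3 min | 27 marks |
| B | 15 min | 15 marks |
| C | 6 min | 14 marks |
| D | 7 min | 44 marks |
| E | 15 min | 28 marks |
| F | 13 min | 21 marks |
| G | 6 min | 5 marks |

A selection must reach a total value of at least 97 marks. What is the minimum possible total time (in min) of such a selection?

Subsets with value ≥ 97, sorted by total time:
- A+D+E: time 25, value 99
- A+C+D+F: time 29, value 106
- A+D+F+G: time 29, value 97
Minimum time: 25 min.

25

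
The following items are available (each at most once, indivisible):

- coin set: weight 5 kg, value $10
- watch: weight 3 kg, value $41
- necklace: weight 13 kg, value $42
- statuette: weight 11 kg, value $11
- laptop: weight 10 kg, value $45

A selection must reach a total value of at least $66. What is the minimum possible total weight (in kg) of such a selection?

Subsets with value ≥ 66, sorted by total weight:
- watch+laptop: weight 13, value 86
- watch+necklace: weight 16, value 83
Minimum weight: 13 kg.

13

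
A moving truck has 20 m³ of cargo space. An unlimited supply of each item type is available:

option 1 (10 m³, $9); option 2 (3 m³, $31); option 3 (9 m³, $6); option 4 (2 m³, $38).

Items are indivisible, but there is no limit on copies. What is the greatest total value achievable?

$380

Best value-per-unit is option 4 at 38/2, and filling with it alone uses volume 10×2=20. No mix of the others beats 10×38 = 380.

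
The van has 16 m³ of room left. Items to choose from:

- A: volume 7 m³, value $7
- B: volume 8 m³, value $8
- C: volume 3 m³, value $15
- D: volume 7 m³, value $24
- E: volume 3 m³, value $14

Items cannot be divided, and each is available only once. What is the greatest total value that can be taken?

This is a 0/1 knapsack; check combinations near the capacity.
- C+D+E: volume 3+7+3=13, value 15+24+14=53
- C+D: volume 3+7=10, value 15+24=39
- D+E: volume 7+3=10, value 24+14=38
Best: $53.

$53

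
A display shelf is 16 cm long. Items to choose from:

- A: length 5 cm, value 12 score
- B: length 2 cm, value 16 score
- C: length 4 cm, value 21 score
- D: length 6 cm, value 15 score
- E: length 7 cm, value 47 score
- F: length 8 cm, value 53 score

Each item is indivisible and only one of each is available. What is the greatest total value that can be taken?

Check high-value combinations within 16 cm:
- E+F: length 7+8=15, value 47+53=100
- B+C+F: length 2+4+8=14, value 16+21+53=90
- B+C+E: length 2+4+7=13, value 16+21+47=84
Best: 100 score.

100 score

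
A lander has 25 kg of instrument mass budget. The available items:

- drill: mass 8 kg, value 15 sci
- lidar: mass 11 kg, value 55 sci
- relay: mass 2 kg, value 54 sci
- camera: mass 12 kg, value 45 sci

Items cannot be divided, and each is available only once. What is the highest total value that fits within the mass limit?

154 sci

Check high-value combinations within 25 kg:
- lidar+relay+camera: mass 11+2+12=25, value 55+54+45=154
- drill+lidar+relay: mass 8+11+2=21, value 15+55+54=124
- drill+relay+camera: mass 8+2+12=22, value 15+54+45=114
Best: 154 sci.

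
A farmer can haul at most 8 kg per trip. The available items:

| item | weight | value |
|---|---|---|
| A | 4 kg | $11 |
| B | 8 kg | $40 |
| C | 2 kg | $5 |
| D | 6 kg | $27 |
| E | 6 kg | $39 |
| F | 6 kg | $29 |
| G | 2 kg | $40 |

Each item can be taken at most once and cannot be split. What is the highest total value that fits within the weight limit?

This is a 0/1 knapsack; check combinations near the capacity.
- E+G: weight 6+2=8, value 39+40=79
- F+G: weight 6+2=8, value 29+40=69
- D+G: weight 6+2=8, value 27+40=67
Best: $79.

$79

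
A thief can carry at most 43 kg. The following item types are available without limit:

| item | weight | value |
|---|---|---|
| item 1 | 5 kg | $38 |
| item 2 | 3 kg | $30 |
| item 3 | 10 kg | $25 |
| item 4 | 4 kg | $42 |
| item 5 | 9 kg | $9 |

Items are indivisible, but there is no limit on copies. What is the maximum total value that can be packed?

Best value-per-unit is item 4 at 42/4; filling with it alone gives 10×42 = 420.
Optimal mix: 1×item 2 + 10×item 4 → weight 43, value 450.

$450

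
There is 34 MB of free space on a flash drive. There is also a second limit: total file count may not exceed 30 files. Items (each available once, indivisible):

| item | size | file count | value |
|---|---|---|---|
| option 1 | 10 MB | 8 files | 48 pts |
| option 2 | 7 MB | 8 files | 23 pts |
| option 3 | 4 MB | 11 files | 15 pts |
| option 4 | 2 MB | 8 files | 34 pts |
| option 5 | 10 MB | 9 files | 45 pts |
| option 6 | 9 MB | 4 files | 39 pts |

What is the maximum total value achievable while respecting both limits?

166 pts

Feasible sets respecting both limits:
- option 1+option 4+option 5+option 6: size 31, file count 29, value 166
- option 1+option 2+option 4+option 6: size 28, file count 28, value 144
- option 2+option 4+option 5+option 6: size 28, file count 29, value 141
Best: 166 pts.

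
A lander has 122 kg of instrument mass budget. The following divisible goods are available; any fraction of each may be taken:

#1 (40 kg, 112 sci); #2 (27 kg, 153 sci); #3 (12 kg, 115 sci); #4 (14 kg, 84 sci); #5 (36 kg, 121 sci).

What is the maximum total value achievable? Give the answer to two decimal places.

565.40

Take in order of value per unit:
- #3 (115/12 per unit): all 12 → value 115, running total 115.00
- #4 (84/14 per unit): all 14 → value 84, running total 199.00
- #2 (153/27 per unit): all 27 → value 153, running total 352.00
- #5 (121/36 per unit): all 36 → value 121, running total 473.00
- #1 (112/40 per unit): 33 of 40 → value 33×112/40 = 92.4000, running total 565.40
Total 565.40.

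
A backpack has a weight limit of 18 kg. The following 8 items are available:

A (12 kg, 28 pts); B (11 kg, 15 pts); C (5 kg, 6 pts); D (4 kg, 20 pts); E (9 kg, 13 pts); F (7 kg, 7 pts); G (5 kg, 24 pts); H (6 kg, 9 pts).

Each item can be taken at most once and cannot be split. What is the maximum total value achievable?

57 pts

Check high-value combinations within 18 kg:
- D+E+G: weight 4+9+5=18, value 20+13+24=57
- D+G+H: weight 4+5+6=15, value 20+24+9=53
- A+G: weight 12+5=17, value 28+24=52
- D+F+G: weight 4+7+5=16, value 20+7+24=51
Best: 57 pts.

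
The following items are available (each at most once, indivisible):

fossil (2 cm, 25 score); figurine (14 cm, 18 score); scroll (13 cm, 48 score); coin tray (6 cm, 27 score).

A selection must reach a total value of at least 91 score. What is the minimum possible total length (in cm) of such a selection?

21

Subsets with value ≥ 91, sorted by total length:
- fossil+scroll+coin tray: length 21, value 100
- fossil+figurine+scroll: length 29, value 91
Minimum length: 21 cm.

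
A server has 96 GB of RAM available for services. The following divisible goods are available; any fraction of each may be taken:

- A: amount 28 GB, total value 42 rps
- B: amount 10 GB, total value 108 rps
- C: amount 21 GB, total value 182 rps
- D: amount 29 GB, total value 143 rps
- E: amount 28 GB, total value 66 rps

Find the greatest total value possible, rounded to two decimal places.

511.00

Take in order of value per unit:
- B (108/10 per unit): all 10 → value 108, running total 108.00
- C (182/21 per unit): all 21 → value 182, running total 290.00
- D (143/29 per unit): all 29 → value 143, running total 433.00
- E (66/28 per unit): all 28 → value 66, running total 499.00
- A (42/28 per unit): 8 of 28 → value 8×42/28 = 12.0000, running total 511.00
Total 511.00.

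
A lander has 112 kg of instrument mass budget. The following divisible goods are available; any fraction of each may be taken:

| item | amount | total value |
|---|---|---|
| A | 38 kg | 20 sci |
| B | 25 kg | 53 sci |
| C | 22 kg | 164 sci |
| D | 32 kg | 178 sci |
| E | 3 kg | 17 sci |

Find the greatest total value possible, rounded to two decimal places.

Take in order of value per unit:
- C (164/22 per unit): all 22 → value 164, running total 164.00
- E (17/3 per unit): all 3 → value 17, running total 181.00
- D (178/32 per unit): all 32 → value 178, running total 359.00
- B (53/25 per unit): all 25 → value 53, running total 412.00
- A (20/38 per unit): 30 of 38 → value 30×20/38 = 15.7895, running total 427.79
Total 427.79.

427.79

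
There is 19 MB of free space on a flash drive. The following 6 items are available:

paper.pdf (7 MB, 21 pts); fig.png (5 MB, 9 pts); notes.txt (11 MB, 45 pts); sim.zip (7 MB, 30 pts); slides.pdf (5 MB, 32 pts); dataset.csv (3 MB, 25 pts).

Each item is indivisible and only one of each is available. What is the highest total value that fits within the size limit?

102 pts

Check high-value combinations within 19 MB:
- notes.txt+slides.pdf+dataset.csv: size 11+5+3=19, value 45+32+25=102
- sim.zip+slides.pdf+dataset.csv: size 7+5+3=15, value 30+32+25=87
- paper.pdf+sim.zip+slides.pdf: size 7+7+5=19, value 21+30+32=83
- fig.png+notes.txt+dataset.csv: size 5+11+3=19, value 9+45+25=79
- paper.pdf+slides.pdf+dataset.csv: size 7+5+3=15, value 21+32+25=78
Best: 102 pts.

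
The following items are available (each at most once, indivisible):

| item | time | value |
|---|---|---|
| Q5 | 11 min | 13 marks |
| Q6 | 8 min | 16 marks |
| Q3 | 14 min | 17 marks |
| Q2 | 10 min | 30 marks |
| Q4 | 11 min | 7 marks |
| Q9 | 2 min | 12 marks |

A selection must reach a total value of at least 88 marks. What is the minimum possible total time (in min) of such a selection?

45

Subsets with value ≥ 88, sorted by total time:
- Q5+Q6+Q3+Q2+Q9: time 45, value 88
- Q5+Q6+Q3+Q2+Q4+Q9: time 56, value 95
Minimum time: 45 min.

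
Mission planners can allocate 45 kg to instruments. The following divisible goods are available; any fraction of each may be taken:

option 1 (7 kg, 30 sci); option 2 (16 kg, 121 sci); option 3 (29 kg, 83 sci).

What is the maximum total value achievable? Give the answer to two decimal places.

213.97

Take in order of value per unit:
- option 2 (121/16 per unit): all 16 → value 121, running total 121.00
- option 1 (30/7 per unit): all 7 → value 30, running total 151.00
- option 3 (83/29 per unit): 22 of 29 → value 22×83/29 = 62.9655, running total 213.97
Total 213.97.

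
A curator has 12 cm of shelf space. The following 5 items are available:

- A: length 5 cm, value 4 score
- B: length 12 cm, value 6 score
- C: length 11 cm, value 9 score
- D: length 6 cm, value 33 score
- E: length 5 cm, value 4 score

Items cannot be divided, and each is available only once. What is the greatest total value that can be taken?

Check high-value combinations within 12 cm:
- A+D: length 5+6=11, value 4+33=37
- D+E: length 6+5=11, value 33+4=37
- D: length 6, value 33
- C: length 11, value 9
- A+E: length 5+5=10, value 4+4=8
Best: 37 score.

37 score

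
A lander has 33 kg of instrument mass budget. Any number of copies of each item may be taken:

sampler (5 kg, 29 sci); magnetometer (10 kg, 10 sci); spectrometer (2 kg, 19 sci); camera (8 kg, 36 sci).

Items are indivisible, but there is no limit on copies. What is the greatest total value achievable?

304 sci

Best value-per-unit is spectrometer at 19/2, and filling with it alone uses mass 16×2=32. No mix of the others beats 16×19 = 304.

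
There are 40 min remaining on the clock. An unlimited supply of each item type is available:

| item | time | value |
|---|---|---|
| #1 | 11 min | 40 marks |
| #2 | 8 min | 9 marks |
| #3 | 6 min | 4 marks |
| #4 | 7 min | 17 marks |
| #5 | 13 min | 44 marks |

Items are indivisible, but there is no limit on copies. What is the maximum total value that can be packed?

137 marks

Best value-per-unit is #1 at 40/11; filling with it alone gives 3×40 = 120.
Optimal mix: 3×#1 + 1×#4 → time 40, value 137.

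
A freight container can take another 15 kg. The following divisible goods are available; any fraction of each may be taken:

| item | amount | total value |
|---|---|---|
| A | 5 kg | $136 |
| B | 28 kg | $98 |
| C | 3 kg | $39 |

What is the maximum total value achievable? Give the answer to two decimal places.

199.50

Take in order of value per unit:
- A (136/5 per unit): all 5 → value 136, running total 136.00
- C (39/3 per unit): all 3 → value 39, running total 175.00
- B (98/28 per unit): 7 of 28 → value 7×98/28 = 24.5000, running total 199.50
Total 199.50.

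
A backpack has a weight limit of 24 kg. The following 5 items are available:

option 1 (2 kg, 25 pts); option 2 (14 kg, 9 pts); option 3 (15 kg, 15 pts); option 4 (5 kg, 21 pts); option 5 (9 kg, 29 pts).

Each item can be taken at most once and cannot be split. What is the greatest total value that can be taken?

75 pts

Check high-value combinations within 24 kg:
- option 1+option 4+option 5: weight 2+5+9=16, value 25+21+29=75
- option 1+option 3+option 4: weight 2+15+5=22, value 25+15+21=61
- option 1+option 2+option 4: weight 2+14+5=21, value 25+9+21=55
- option 1+option 5: weight 2+9=11, value 25+29=54
- option 4+option 5: weight 5+9=14, value 21+29=50
Best: 75 pts.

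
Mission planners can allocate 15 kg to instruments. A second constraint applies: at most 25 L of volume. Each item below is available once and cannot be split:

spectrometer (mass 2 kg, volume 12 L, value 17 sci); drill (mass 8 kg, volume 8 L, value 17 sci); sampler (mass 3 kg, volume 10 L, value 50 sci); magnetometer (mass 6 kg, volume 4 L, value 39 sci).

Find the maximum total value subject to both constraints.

Feasible sets respecting both limits:
- sampler+magnetometer: mass 9, volume 14, value 89
- spectrometer+sampler: mass 5, volume 22, value 67
- drill+sampler: mass 11, volume 18, value 67
- spectrometer+magnetometer: mass 8, volume 16, value 56
Best: 89 sci.

89 sci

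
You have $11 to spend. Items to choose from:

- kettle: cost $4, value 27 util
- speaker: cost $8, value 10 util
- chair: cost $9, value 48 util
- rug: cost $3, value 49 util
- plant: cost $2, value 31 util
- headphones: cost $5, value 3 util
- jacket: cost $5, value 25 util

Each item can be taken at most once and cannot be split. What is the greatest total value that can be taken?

107 util

This is a 0/1 knapsack; check combinations near the capacity.
- kettle+rug+plant: cost 4+3+2=9, value 27+49+31=107
- rug+plant+jacket: cost 3+2+5=10, value 49+31+25=105
- rug+plant+headphones: cost 3+2+5=10, value 49+31+3=83
Best: 107 util.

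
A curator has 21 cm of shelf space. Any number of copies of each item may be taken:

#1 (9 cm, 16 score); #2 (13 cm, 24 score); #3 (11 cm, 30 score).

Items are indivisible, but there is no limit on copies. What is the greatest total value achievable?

Best value-per-unit is #3 at 30/11; filling with it alone gives 1×30 = 30.
Optimal mix: 1×#1 + 1×#3 → length 20, value 46.

46 score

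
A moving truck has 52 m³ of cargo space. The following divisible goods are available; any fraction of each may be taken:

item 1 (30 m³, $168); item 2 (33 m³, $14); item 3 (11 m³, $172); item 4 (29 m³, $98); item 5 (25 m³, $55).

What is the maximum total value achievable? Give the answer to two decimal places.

377.17

Take in order of value per unit:
- item 3 (172/11 per unit): all 11 → value 172, running total 172.00
- item 1 (168/30 per unit): all 30 → value 168, running total 340.00
- item 4 (98/29 per unit): 11 of 29 → value 11×98/29 = 37.1724, running total 377.17
Total 377.17.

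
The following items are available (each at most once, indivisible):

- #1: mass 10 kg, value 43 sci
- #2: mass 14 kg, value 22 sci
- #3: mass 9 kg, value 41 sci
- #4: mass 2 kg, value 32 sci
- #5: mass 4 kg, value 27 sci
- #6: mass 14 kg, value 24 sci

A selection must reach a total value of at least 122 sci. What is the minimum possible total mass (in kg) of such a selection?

25

Subsets with value ≥ 122, sorted by total mass:
- #1+#3+#4+#5: mass 25, value 143
- #3+#4+#5+#6: mass 29, value 124
- #2+#3+#4+#5: mass 29, value 122
Minimum mass: 25 kg.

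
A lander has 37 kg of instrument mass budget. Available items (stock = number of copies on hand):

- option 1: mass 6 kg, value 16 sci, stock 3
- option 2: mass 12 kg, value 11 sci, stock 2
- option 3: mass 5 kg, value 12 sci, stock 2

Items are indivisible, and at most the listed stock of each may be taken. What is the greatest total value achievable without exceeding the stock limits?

72 sci

Top feasible selections:
- 3×option 1 + 2×option 3: mass 28, value 72
- 3×option 1 + 1×option 2 + 1×option 3: mass 35, value 71
- 2×option 1 + 1×option 2 + 2×option 3: mass 34, value 67
- 3×option 1 + 1×option 3: mass 23, value 60
Best: 72 sci.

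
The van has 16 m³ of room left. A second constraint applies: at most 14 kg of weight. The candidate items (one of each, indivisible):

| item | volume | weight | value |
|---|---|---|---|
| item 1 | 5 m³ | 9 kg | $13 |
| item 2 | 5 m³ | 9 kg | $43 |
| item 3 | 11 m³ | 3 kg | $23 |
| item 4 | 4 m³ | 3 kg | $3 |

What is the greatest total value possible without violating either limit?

Feasible sets respecting both limits:
- item 2+item 3: volume 16, weight 12, value 66
- item 2+item 4: volume 9, weight 12, value 46
- item 2: volume 5, weight 9, value 43
- item 1+item 3: volume 16, weight 12, value 36
Best: $66.

$66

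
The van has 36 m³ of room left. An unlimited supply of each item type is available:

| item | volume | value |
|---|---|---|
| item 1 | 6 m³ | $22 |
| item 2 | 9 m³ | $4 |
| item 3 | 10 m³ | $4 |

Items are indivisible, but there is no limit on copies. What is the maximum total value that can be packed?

$132

Best value-per-unit is item 1 at 22/6, and filling with it alone uses volume 6×6=36. No mix of the others beats 6×22 = 132.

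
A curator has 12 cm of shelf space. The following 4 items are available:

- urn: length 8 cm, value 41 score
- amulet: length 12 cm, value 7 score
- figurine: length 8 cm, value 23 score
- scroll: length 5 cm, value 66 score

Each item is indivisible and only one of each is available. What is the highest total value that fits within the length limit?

66 score

Check high-value combinations within 12 cm:
- scroll: length 5, value 66
- urn: length 8, value 41
- figurine: length 8, value 23
Best: 66 score.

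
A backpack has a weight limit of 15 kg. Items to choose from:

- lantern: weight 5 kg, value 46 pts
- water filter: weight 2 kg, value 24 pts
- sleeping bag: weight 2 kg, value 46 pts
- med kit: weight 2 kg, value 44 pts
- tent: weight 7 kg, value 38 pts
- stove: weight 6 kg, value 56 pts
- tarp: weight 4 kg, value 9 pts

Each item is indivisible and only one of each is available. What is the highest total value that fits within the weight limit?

192 pts

Check high-value combinations within 15 kg:
- lantern+sleeping bag+med kit+stove: weight 5+2+2+6=15, value 46+46+44+56=192
- lantern+water filter+sleeping bag+stove: weight 5+2+2+6=15, value 46+24+46+56=172
- water filter+sleeping bag+med kit+stove: weight 2+2+2+6=12, value 24+46+44+56=170
Best: 192 pts.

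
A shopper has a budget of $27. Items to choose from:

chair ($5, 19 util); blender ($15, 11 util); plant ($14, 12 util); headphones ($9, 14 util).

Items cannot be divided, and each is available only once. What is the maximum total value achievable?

Check high-value combinations within $27:
- chair+headphones: cost 5+9=14, value 19+14=33
- chair+plant: cost 5+14=19, value 19+12=31
- chair+blender: cost 5+15=20, value 19+11=30
- plant+headphones: cost 14+9=23, value 12+14=26
- blender+headphones: cost 15+9=24, value 11+14=25
Best: 33 util.

33 util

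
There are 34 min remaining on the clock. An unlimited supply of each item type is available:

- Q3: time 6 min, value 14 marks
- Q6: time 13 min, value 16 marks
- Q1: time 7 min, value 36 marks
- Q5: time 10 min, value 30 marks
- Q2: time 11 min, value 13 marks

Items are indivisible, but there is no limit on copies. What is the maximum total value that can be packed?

Best value-per-unit is Q1 at 36/7; filling with it alone gives 4×36 = 144.
Optimal mix: 1×Q3 + 4×Q1 → time 34, value 158.

158 marks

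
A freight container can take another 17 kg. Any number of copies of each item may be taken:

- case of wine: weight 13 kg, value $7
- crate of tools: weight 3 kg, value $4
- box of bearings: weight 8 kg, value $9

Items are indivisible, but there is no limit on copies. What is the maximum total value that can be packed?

Best value-per-unit is crate of tools at 4/3; filling with it alone gives 5×4 = 20.
Optimal mix: 3×crate of tools + 1×box of bearings → weight 17, value 21.

$21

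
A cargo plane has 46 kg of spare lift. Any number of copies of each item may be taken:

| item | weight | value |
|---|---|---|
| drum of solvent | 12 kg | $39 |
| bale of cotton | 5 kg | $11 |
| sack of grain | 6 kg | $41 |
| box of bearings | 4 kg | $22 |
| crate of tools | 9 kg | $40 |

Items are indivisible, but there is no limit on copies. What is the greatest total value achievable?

Best value-per-unit is sack of grain at 41/6; filling with it alone gives 7×41 = 287.
Optimal mix: 7×sack of grain + 1×box of bearings → weight 46, value 309.

$309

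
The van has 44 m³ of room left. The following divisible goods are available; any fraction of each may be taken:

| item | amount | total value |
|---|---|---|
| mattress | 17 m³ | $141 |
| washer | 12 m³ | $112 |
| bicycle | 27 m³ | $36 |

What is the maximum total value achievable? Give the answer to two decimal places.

Take in order of value per unit:
- washer (112/12 per unit): all 12 → value 112, running total 112.00
- mattress (141/17 per unit): all 17 → value 141, running total 253.00
- bicycle (36/27 per unit): 15 of 27 → value 15×36/27 = 20.0000, running total 273.00
Total 273.00.

273.00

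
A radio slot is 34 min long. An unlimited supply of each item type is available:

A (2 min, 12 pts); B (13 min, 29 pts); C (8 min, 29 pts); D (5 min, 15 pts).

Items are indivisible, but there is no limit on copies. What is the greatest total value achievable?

Best value-per-unit is A at 12/2, and filling with it alone uses duration 17×2=34. No mix of the others beats 17×12 = 204.

204 pts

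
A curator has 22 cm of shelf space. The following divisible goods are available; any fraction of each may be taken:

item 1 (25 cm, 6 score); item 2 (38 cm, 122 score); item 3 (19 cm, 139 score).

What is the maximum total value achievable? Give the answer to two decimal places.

148.63

Take in order of value per unit:
- item 3 (139/19 per unit): all 19 → value 139, running total 139.00
- item 2 (122/38 per unit): 3 of 38 → value 3×122/38 = 9.6316, running total 148.63
Total 148.63.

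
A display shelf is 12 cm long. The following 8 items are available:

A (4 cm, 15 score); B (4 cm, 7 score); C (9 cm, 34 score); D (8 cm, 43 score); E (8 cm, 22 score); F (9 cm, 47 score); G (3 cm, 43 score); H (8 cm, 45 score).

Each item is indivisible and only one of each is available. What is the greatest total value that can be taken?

Check high-value combinations within 12 cm:
- F+G: length 9+3=12, value 47+43=90
- G+H: length 3+8=11, value 43+45=88
- D+G: length 8+3=11, value 43+43=86
- C+G: length 9+3=12, value 34+43=77
- A+B+G: length 4+4+3=11, value 15+7+43=65
Best: 90 score.

90 score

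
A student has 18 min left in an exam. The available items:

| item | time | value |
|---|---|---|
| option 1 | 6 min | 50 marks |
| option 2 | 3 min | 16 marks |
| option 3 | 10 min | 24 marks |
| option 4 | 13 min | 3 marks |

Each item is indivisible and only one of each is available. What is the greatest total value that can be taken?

Check high-value combinations within 18 min:
- option 1+option 3: time 6+10=16, value 50+24=74
- option 1+option 2: time 6+3=9, value 50+16=66
- option 1: time 6, value 50
- option 2+option 3: time 3+10=13, value 16+24=40
Best: 74 marks.

74 marks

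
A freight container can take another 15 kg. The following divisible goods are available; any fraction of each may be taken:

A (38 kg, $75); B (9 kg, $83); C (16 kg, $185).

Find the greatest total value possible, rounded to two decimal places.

Take in order of value per unit:
- C (185/16 per unit): 15 of 16 → value 15×185/16 = 173.4375, running total 173.44
Total 173.44.

173.44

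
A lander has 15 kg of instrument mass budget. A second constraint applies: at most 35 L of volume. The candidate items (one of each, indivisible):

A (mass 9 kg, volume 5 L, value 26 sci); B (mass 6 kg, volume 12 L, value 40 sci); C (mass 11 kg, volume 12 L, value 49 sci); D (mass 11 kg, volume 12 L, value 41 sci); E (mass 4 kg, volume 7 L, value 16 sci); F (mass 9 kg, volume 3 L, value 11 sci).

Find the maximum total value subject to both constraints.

Feasible sets respecting both limits:
- A+B: mass 15, volume 17, value 66
- C+E: mass 15, volume 19, value 65
- D+E: mass 15, volume 19, value 57
Best: 66 sci.

66 sci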